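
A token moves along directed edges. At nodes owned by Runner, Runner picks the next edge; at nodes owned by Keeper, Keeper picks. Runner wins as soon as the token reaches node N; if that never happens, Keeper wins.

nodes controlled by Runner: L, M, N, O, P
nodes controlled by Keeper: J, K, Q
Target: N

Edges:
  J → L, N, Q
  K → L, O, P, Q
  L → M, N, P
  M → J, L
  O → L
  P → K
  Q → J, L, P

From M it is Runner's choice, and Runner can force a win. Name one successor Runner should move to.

A0 = {N}
A1: add {L} — L (Runner) has L→N.
A2: add {M, O} — M (Runner) has M→L; O (Runner) has O→L.
A3 = A2; e.g. J (Keeper) can still go to Q. Fixed point.
From M, successor L is in the attractor (rank 1); the other successor J is not.

L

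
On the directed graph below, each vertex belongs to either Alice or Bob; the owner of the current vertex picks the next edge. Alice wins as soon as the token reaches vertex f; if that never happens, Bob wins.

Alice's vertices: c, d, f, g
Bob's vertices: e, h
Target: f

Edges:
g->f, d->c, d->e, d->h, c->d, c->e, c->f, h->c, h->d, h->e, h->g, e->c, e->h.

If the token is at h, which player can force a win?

Bob

A0 = {f}
A1: add {c, g} — c (Alice) has c→f; g (Alice) has g→f.
A2: add {d} — d (Alice) has d→c.
A3 = A2; e.g. e (Bob) can still go to h. Fixed point.
h never enters the attractor, so Bob can avoid the target forever.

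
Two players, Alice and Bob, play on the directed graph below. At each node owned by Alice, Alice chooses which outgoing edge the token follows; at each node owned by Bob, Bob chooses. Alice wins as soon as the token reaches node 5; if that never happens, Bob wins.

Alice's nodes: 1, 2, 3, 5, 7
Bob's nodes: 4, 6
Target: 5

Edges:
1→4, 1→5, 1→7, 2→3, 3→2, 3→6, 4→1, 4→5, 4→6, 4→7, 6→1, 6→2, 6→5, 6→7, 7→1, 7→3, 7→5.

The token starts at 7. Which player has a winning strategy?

Alice

A0 = {5}
A1: add {1, 7} — 1 (Alice) has 1→5; 7 (Alice) has 7→5.
A2 = A1; e.g. 2 (Alice) has no edge into A1. Fixed point.
7 ∈ A1, so Alice can force the target.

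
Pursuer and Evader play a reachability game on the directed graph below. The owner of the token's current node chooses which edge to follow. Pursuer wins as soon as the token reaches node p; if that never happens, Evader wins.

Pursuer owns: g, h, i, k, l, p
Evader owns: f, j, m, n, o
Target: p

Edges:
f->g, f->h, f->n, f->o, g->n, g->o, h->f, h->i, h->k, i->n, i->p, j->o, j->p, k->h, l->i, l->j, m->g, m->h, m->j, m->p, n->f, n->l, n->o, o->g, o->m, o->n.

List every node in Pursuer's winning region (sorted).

h, i, k, l, p

A0 = {p}
A1: add {i} — i (Pursuer) has i→p.
A2: add {h, l} — h (Pursuer) has h→i; l (Pursuer) has l→i.
A3: add {k} — k (Pursuer) has k→h.
A4 = A3; e.g. f (Evader) can still go to g. Fixed point.
Pursuer's winning region = {h, i, k, l, p}.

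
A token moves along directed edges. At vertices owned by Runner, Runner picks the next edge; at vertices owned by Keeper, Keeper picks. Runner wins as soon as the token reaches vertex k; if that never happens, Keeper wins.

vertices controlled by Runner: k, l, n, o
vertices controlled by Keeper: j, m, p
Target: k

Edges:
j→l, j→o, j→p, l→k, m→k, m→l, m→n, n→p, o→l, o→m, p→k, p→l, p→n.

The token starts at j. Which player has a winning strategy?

Keeper

A0 = {k}
A1: add {l} — l (Runner) has l→k.
A2: add {o} — o (Runner) has o→l.
A3 = A2; e.g. j (Keeper) can still go to p. Fixed point.
j never enters the attractor, so Keeper can avoid the target forever.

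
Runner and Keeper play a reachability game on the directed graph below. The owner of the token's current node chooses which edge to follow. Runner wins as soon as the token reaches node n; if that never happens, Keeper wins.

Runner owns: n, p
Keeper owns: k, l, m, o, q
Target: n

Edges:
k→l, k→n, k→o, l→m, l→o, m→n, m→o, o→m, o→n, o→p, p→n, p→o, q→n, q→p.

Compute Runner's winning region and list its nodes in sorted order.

n, p, q

A0 = {n}
A1: add {p} — p (Runner) has p→n.
A2: add {q} — q (Keeper): all of {n, p} already in.
A3 = A2; e.g. k (Keeper) can still go to l. Fixed point.
Runner's winning region = {n, p, q}.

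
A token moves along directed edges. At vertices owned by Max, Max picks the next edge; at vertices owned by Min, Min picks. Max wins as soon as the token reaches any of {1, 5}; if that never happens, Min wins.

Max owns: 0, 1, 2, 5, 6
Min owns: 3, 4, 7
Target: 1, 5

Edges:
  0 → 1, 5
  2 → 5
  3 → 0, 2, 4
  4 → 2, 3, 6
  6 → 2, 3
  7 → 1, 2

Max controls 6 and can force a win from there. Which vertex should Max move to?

2

A0 = {1, 5}
A1: add {0, 2} — 0 (Max) has 0→1; 2 (Max) has 2→5.
A2: add {6, 7} — 6 (Max) has 6→2; 7 (Min): all of {1, 2} already in.
A3 = A2; e.g. 3 (Min) can still go to 4. Fixed point.
From 6, successor 2 is in the attractor (rank 1); the other successor 3 is not.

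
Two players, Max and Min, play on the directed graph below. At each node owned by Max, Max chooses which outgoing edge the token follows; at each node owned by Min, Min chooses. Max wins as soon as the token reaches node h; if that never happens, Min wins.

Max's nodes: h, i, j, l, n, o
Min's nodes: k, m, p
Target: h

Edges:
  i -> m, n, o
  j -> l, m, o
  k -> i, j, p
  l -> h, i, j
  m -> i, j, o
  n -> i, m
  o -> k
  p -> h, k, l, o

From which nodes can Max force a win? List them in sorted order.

A0 = {h}
A1: add {l} — l (Max) has l→h.
A2: add {j} — j (Max) has j→l.
A3 = A2; e.g. i (Max) has no edge into A2. Fixed point.
Max's winning region = {h, j, l}.

h, j, l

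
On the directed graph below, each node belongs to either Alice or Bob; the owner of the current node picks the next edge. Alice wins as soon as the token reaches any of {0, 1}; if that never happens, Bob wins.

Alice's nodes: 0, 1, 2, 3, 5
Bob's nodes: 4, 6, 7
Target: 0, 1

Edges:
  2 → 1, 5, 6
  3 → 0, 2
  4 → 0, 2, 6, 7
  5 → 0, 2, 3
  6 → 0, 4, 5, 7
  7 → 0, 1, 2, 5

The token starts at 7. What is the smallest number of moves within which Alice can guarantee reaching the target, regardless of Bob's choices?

A0 = {0, 1}
A1: add {2, 3, 5} — 2 (Alice) has 2→1; 3 (Alice) has 3→0; 5 (Alice) has 5→0.
A2: add {7} — 7 (Bob): all of {0, 1, 2, 5} already in.
A3 = A2; e.g. 4 (Bob) can still go to 6. Fixed point.
7 enters the attractor at level 2, so Alice can force the target in 2 moves from there.

2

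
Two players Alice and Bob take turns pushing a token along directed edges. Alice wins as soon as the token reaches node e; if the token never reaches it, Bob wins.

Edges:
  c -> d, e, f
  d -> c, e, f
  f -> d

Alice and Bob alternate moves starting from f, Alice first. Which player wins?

Bob

Track states (vertex, player-to-move).
A0 = {(e,Alice), (e,Bob)}
A1: add {(c,Alice), (d,Alice)}.
A2: add {(f,Bob)}.
A3 = A2; e.g. (c,Bob) stays out. (f,Alice) never enters ⇒ Bob avoids the target.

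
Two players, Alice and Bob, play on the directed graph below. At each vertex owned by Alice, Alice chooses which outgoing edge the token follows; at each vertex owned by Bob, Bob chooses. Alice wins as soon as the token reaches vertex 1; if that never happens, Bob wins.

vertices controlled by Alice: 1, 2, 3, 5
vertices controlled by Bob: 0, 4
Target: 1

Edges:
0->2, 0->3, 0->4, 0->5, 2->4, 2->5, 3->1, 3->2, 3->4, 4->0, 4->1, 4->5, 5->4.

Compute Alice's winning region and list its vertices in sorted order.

1, 3

A0 = {1}
A1: add {3} — 3 (Alice) has 3→1.
A2 = A1; e.g. 0 (Bob) can still go to 2. Fixed point.
Alice's winning region = {1, 3}.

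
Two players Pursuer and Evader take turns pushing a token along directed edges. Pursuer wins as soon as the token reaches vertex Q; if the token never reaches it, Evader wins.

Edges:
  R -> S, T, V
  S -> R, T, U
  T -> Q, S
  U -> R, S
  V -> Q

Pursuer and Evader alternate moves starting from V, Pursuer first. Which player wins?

Pursuer

Track states (vertex, player-to-move).
A0 = {(Q,Pursuer), (Q,Evader)}
A1: add {(T,Pursuer), (V,Pursuer), (V,Evader)}.
(V,Pursuer) ∈ A1 ⇒ Pursuer forces the target.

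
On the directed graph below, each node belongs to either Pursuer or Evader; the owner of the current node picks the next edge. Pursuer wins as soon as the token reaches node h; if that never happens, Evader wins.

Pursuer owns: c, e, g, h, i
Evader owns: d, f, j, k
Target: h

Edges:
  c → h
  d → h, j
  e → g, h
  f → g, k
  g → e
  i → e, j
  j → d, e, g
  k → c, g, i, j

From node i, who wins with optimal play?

A0 = {h}
A1: add {c, e} — c (Pursuer) has c→h; e (Pursuer) has e→h.
A2: add {g, i} — g (Pursuer) has g→e; i (Pursuer) has i→e.
A3 = A2; e.g. d (Evader) can still go to j. Fixed point.
i ∈ A2, so Pursuer can force the target.

Pursuer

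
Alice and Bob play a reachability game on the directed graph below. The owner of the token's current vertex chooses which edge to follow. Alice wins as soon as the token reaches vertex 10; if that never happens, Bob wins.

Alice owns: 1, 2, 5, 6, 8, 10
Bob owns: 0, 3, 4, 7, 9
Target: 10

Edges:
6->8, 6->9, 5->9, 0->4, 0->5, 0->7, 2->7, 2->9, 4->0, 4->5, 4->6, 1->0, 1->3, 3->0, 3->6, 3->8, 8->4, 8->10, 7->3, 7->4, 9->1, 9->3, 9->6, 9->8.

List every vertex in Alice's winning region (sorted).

A0 = {10}
A1: add {8} — 8 (Alice) has 8→10.
A2: add {6} — 6 (Alice) has 6→8.
A3 = A2; e.g. 0 (Bob) can still go to 4. Fixed point.
Alice's winning region = {6, 8, 10}.

6, 8, 10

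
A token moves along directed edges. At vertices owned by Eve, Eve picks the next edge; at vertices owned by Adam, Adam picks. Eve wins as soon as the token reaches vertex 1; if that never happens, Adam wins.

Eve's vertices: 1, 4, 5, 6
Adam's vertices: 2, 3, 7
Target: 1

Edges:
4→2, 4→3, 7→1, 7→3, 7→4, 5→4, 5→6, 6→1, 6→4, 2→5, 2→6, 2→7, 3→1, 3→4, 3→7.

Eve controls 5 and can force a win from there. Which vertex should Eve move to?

A0 = {1}
A1: add {6} — 6 (Eve) has 6→1.
A2: add {5} — 5 (Eve) has 5→6.
A3 = A2; e.g. 2 (Adam) can still go to 7. Fixed point.
From 5, successor 6 is in the attractor (rank 1); the other successor 4 is not.

6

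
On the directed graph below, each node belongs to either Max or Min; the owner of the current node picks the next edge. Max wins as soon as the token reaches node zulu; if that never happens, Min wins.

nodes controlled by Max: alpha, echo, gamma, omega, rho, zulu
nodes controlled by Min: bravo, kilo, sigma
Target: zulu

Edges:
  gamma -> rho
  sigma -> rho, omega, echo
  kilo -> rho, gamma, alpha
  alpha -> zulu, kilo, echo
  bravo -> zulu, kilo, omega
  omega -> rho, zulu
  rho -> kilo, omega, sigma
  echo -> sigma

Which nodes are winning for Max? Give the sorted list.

A0 = {zulu}
A1: add {alpha, omega} — omega (Max) has omega→zulu; alpha (Max) has alpha→zulu.
A2: add {rho} — rho (Max) has rho→omega.
A3: add {gamma} — gamma (Max) has gamma→rho.
A4: add {kilo} — kilo (Min): all of {rho, gamma, alpha} already in.
A5: add {bravo} — bravo (Min): all of {zulu, kilo, omega} already in.
A6 = A5; e.g. sigma (Min) can still go to echo. Fixed point.
Max's winning region = {alpha, bravo, gamma, kilo, omega, rho, zulu}.

alpha, bravo, gamma, kilo, omega, rho, zulu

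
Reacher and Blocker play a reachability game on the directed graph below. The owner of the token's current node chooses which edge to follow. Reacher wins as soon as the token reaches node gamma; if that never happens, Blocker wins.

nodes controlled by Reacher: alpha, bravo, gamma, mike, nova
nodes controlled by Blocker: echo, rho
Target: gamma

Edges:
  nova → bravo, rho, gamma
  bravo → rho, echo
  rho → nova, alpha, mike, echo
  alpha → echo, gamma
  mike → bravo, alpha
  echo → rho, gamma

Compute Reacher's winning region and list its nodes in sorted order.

alpha, gamma, mike, nova

A0 = {gamma}
A1: add {alpha, nova} — nova (Reacher) has nova→gamma; alpha (Reacher) has alpha→gamma.
A2: add {mike} — mike (Reacher) has mike→alpha.
A3 = A2; e.g. bravo (Reacher) has no edge into A2. Fixed point.
Reacher's winning region = {alpha, gamma, mike, nova}.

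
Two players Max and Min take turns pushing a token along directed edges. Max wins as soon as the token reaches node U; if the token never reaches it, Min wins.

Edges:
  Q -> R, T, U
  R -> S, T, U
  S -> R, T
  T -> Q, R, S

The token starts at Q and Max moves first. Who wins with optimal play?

Track states (vertex, player-to-move).
A0 = {(U,Max), (U,Min)}
A1: add {(Q,Max), (R,Max)}.
(Q,Max) ∈ A1 ⇒ Max forces the target.

Max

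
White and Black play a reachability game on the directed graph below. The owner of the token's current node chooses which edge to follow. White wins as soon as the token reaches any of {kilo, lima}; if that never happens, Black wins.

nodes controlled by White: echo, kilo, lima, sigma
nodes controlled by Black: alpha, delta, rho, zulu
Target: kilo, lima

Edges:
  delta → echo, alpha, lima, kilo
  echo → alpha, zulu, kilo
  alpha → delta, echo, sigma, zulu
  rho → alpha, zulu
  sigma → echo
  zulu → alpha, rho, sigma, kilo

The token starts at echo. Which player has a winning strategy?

White

A0 = {kilo, lima}
A1: add {echo} — echo (White) has echo→kilo.
echo ∈ A1, so White can force the target.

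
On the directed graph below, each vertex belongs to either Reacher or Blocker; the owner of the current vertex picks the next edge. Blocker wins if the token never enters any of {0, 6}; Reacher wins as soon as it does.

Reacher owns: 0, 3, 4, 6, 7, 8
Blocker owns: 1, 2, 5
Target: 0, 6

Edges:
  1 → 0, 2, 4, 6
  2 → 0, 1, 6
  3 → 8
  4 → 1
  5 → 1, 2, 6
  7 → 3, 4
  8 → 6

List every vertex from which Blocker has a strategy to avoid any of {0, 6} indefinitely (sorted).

A0 = {0, 6}
A1: add {8} — 8 (Reacher) has 8→6.
A2: add {3} — 3 (Reacher) has 3→8.
A3: add {7} — 7 (Reacher) has 7→3.
A4 = A3; e.g. 1 (Blocker) can still go to 2. Fixed point.
Reacher's attractor = {0, 3, 6, 7, 8}; Blocker avoids the target exactly from the complement.

1, 2, 4, 5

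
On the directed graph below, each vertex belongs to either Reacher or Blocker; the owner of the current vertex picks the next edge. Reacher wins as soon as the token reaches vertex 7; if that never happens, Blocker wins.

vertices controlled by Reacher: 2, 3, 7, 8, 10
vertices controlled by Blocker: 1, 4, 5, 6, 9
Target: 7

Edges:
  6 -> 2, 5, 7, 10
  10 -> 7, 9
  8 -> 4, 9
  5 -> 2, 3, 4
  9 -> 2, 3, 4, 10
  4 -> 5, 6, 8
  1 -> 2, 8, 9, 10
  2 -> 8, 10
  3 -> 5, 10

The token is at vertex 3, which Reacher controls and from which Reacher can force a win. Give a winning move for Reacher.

10

A0 = {7}
A1: add {10} — 10 (Reacher) has 10→7.
A2: add {2, 3} — 2 (Reacher) has 2→10; 3 (Reacher) has 3→10.
A3 = A2; e.g. 1 (Blocker) can still go to 8. Fixed point.
From 3, successor 10 is in the attractor (rank 1); the other successor 5 is not.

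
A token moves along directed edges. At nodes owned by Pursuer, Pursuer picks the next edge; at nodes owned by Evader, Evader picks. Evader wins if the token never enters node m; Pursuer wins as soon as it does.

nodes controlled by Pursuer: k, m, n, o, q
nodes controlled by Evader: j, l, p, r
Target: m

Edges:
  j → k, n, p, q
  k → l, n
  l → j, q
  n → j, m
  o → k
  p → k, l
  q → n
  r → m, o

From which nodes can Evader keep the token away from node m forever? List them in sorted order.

A0 = {m}
A1: add {n} — n (Pursuer) has n→m.
A2: add {k, q} — k (Pursuer) has k→n; q (Pursuer) has q→n.
A3: add {o} — o (Pursuer) has o→k.
A4: add {r} — r (Evader): all of {m, o} already in.
A5 = A4; e.g. j (Evader) can still go to p. Fixed point.
Pursuer's attractor = {k, m, n, o, q, r}; Evader avoids the target exactly from the complement.

j, l, p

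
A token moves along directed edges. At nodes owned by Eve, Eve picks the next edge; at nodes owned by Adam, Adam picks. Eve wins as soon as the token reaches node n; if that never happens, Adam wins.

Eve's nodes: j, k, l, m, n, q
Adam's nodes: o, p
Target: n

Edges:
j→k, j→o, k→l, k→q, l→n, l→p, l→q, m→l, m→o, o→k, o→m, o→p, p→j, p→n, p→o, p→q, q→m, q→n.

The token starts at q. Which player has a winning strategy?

A0 = {n}
A1: add {l, q} — l (Eve) has l→n; q (Eve) has q→n.
q ∈ A1, so Eve can force the target.

Eve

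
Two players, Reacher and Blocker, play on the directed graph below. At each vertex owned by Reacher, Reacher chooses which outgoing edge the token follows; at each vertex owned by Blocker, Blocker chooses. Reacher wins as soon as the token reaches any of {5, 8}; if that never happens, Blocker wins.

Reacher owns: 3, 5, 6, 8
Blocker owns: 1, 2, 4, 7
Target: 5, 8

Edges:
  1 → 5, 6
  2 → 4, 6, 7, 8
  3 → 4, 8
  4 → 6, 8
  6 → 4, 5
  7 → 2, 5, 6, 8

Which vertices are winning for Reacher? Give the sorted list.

1, 3, 4, 5, 6, 8

A0 = {5, 8}
A1: add {3, 6} — 3 (Reacher) has 3→8; 6 (Reacher) has 6→5.
A2: add {1, 4} — 1 (Blocker): all of {5, 6} already in; 4 (Blocker): all of {6, 8} already in.
A3 = A2; e.g. 2 (Blocker) can still go to 7. Fixed point.
Reacher's winning region = {1, 3, 4, 5, 6, 8}.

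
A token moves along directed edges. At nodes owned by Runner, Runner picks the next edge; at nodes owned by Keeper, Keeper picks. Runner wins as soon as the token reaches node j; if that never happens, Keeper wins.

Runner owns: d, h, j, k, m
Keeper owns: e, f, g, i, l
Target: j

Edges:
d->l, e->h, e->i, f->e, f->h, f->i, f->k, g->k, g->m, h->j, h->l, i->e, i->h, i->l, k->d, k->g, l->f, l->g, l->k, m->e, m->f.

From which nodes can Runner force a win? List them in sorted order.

h, j

A0 = {j}
A1: add {h} — h (Runner) has h→j.
A2 = A1; e.g. d (Runner) has no edge into A1. Fixed point.
Runner's winning region = {h, j}.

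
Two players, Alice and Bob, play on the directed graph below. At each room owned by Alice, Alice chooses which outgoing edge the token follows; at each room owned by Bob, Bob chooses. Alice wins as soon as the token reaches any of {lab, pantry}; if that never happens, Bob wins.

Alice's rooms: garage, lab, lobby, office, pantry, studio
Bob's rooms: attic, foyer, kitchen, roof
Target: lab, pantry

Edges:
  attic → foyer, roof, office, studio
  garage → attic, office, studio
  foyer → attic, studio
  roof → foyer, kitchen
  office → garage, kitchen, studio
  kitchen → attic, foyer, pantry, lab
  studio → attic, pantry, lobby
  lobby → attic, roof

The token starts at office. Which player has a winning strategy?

Alice

A0 = {lab, pantry}
A1: add {studio} — studio (Alice) has studio→pantry.
A2: add {garage, office} — garage (Alice) has garage→studio; office (Alice) has office→studio.
A3 = A2; e.g. attic (Bob) can still go to foyer. Fixed point.
office ∈ A2, so Alice can force the target.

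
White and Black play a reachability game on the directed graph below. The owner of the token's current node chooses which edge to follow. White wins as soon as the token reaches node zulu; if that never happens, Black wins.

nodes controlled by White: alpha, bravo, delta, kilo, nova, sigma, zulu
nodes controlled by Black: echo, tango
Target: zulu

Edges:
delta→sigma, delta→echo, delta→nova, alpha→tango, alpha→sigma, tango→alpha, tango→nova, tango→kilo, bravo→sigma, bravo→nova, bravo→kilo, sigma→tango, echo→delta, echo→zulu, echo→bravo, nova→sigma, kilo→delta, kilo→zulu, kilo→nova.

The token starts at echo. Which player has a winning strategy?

Black

A0 = {zulu}
A1: add {kilo} — kilo (White) has kilo→zulu.
A2: add {bravo} — bravo (White) has bravo→kilo.
A3 = A2; e.g. delta (White) has no edge into A2. Fixed point.
echo never enters the attractor, so Black can avoid the target forever.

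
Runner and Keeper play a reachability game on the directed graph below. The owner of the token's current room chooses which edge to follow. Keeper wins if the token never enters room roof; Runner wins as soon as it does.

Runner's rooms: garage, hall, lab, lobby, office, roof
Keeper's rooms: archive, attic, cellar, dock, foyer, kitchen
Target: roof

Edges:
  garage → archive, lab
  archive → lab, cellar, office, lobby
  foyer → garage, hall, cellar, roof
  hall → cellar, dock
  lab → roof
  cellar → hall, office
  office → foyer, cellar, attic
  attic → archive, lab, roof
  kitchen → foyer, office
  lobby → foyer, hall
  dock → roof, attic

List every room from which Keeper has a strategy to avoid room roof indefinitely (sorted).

A0 = {roof}
A1: add {lab} — lab (Runner) has lab→roof.
A2: add {garage} — garage (Runner) has garage→lab.
A3 = A2; e.g. archive (Keeper) can still go to cellar. Fixed point.
Runner's attractor = {garage, lab, roof}; Keeper avoids the target exactly from the complement.

archive, attic, cellar, dock, foyer, hall, kitchen, lobby, office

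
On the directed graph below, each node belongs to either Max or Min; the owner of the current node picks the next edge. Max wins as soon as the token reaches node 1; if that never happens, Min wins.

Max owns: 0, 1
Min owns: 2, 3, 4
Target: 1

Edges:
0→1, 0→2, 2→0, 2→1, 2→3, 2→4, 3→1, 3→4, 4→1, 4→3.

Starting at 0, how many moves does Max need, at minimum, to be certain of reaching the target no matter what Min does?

1

A0 = {1}
A1: add {0} — 0 (Max) has 0→1.
A2 = A1; e.g. 2 (Min) can still go to 3. Fixed point.
0 enters the attractor at level 1, so Max can force the target in 1 move from there.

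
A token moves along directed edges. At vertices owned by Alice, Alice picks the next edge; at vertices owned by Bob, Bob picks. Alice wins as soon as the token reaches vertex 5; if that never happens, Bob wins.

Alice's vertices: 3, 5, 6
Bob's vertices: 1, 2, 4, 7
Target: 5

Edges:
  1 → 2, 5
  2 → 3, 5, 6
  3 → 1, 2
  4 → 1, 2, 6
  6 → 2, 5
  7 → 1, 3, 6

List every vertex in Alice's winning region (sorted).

A0 = {5}
A1: add {6} — 6 (Alice) has 6→5.
A2 = A1; e.g. 1 (Bob) can still go to 2. Fixed point.
Alice's winning region = {5, 6}.

5, 6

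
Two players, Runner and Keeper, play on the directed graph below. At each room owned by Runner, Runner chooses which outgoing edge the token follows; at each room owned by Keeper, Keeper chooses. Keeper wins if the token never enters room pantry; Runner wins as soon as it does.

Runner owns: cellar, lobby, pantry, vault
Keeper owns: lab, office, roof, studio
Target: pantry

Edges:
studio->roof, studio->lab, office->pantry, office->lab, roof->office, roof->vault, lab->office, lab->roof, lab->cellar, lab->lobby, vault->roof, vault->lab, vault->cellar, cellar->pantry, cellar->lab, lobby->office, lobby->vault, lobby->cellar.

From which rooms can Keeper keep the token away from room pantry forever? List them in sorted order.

A0 = {pantry}
A1: add {cellar} — cellar (Runner) has cellar→pantry.
A2: add {lobby, vault} — vault (Runner) has vault→cellar; lobby (Runner) has lobby→cellar.
A3 = A2; e.g. studio (Keeper) can still go to roof. Fixed point.
Runner's attractor = {cellar, lobby, pantry, vault}; Keeper avoids the target exactly from the complement.

lab, office, roof, studio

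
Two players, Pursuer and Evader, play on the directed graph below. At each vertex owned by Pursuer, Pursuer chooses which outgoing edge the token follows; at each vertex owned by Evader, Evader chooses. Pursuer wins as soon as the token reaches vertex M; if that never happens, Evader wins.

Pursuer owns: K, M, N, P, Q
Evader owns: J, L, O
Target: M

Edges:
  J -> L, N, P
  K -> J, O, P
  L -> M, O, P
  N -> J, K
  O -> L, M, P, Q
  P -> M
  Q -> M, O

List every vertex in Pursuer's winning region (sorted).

K, M, N, P, Q

A0 = {M}
A1: add {P, Q} — P (Pursuer) has P→M; Q (Pursuer) has Q→M.
A2: add {K} — K (Pursuer) has K→P.
A3: add {N} — N (Pursuer) has N→K.
A4 = A3; e.g. J (Evader) can still go to L. Fixed point.
Pursuer's winning region = {K, M, N, P, Q}.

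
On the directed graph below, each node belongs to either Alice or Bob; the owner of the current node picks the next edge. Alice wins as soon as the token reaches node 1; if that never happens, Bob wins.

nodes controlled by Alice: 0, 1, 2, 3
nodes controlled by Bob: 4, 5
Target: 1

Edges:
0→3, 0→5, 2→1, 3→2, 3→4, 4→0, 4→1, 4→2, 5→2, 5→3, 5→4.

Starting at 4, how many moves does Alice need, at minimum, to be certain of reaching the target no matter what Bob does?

A0 = {1}
A1: add {2} — 2 (Alice) has 2→1.
A2: add {3} — 3 (Alice) has 3→2.
A3: add {0} — 0 (Alice) has 0→3.
A4: add {4} — 4 (Bob): all of {0, 1, 2} already in.
4 enters the attractor at level 4, so Alice can force the target in 4 moves from there.

4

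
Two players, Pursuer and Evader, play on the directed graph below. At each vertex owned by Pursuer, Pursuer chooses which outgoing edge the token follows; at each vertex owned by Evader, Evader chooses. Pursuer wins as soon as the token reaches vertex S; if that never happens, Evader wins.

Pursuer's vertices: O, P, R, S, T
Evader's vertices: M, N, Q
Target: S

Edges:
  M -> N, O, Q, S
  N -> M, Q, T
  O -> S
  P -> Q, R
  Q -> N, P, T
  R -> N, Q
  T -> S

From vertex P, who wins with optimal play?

Evader

A0 = {S}
A1: add {O, T} — O (Pursuer) has O→S; T (Pursuer) has T→S.
A2 = A1; e.g. M (Evader) can still go to N. Fixed point.
P never enters the attractor, so Evader can avoid the target forever.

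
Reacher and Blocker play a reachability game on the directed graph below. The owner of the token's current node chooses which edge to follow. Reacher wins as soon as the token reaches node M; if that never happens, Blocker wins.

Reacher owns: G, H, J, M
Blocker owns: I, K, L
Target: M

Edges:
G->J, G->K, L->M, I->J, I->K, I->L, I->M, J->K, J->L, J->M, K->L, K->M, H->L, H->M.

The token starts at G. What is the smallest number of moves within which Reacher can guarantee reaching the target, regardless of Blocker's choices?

A0 = {M}
A1: add {H, J, L} — H (Reacher) has H→M; J (Reacher) has J→M; L (Blocker): all of {M} already in.
A2: add {G, K} — G (Reacher) has G→J; K (Blocker): all of {L, M} already in.
G enters the attractor at level 2, so Reacher can force the target in 2 moves from there.

2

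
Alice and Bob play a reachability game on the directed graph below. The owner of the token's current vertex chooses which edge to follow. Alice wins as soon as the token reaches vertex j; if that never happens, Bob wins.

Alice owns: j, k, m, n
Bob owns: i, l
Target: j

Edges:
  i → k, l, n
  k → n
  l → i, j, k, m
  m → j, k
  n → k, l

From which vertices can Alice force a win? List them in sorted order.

j, m

A0 = {j}
A1: add {m} — m (Alice) has m→j.
A2 = A1; e.g. i (Bob) can still go to k. Fixed point.
Alice's winning region = {j, m}.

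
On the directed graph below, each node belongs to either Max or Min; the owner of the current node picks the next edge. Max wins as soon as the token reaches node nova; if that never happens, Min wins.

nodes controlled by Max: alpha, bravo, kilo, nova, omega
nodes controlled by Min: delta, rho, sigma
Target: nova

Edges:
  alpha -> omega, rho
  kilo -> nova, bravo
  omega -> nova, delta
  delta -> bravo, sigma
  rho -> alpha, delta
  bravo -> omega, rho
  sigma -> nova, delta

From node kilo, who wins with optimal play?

A0 = {nova}
A1: add {kilo, omega} — kilo (Max) has kilo→nova; omega (Max) has omega→nova.
kilo ∈ A1, so Max can force the target.

Max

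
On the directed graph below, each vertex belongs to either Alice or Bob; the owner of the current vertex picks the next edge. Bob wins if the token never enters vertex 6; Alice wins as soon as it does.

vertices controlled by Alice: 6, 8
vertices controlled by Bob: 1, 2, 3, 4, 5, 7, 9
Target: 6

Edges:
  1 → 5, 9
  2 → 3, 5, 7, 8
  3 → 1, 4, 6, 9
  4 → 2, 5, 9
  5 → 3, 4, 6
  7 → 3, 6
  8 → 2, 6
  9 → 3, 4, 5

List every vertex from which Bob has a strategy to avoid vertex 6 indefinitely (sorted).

1, 2, 3, 4, 5, 7, 9

A0 = {6}
A1: add {8} — 8 (Alice) has 8→6.
A2 = A1; e.g. 1 (Bob) can still go to 5. Fixed point.
Alice's attractor = {6, 8}; Bob avoids the target exactly from the complement.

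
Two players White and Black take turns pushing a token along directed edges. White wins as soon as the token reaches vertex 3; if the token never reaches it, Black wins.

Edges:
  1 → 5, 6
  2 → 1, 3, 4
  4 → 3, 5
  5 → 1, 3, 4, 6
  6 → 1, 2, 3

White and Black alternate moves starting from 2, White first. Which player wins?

White

Track states (vertex, player-to-move).
A0 = {(3,White), (3,Black)}
A1: add {(2,White), (4,White), (5,White), (6,White)}.
(2,White) ∈ A1 ⇒ White forces the target.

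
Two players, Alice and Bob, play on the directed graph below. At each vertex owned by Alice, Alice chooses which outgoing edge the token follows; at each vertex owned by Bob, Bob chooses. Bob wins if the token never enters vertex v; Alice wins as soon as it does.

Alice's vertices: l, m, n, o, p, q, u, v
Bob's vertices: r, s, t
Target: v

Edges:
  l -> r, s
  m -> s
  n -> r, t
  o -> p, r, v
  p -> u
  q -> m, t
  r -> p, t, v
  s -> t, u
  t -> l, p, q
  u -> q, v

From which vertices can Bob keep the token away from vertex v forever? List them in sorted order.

l, m, n, q, r, s, t

A0 = {v}
A1: add {o, u} — o (Alice) has o→v; u (Alice) has u→v.
A2: add {p} — p (Alice) has p→u.
A3 = A2; e.g. l (Alice) has no edge into A2. Fixed point.
Alice's attractor = {o, p, u, v}; Bob avoids the target exactly from the complement.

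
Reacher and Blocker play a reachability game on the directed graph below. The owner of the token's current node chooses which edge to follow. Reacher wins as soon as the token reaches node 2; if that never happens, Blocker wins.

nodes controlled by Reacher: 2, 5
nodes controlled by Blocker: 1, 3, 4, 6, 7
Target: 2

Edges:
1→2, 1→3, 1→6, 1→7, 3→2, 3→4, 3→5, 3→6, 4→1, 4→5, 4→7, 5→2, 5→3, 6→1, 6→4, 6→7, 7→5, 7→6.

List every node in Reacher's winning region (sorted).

2, 5

A0 = {2}
A1: add {5} — 5 (Reacher) has 5→2.
A2 = A1; e.g. 1 (Blocker) can still go to 3. Fixed point.
Reacher's winning region = {2, 5}.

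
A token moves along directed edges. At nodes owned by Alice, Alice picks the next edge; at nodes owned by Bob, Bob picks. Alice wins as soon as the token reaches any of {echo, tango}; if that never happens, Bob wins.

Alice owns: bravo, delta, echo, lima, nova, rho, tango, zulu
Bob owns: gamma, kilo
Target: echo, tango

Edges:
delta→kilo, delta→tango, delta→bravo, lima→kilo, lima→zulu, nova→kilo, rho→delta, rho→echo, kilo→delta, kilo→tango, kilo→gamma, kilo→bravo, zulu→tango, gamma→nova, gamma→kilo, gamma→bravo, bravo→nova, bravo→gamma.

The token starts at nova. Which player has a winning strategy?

A0 = {echo, tango}
A1: add {delta, rho, zulu} — delta (Alice) has delta→tango; rho (Alice) has rho→echo; zulu (Alice) has zulu→tango.
A2: add {lima} — lima (Alice) has lima→zulu.
A3 = A2; e.g. nova (Alice) has no edge into A2. Fixed point.
nova never enters the attractor, so Bob can avoid the target forever.

Bob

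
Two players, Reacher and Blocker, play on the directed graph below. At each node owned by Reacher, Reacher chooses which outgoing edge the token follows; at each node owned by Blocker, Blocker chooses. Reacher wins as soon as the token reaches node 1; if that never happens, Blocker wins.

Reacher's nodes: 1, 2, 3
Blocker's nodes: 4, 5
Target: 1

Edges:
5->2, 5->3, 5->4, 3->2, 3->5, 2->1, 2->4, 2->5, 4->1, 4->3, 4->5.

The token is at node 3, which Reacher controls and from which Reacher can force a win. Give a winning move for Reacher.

2

A0 = {1}
A1: add {2} — 2 (Reacher) has 2→1.
A2: add {3} — 3 (Reacher) has 3→2.
A3 = A2; e.g. 4 (Blocker) can still go to 5. Fixed point.
From 3, successor 2 is in the attractor (rank 1); the other successor 5 is not.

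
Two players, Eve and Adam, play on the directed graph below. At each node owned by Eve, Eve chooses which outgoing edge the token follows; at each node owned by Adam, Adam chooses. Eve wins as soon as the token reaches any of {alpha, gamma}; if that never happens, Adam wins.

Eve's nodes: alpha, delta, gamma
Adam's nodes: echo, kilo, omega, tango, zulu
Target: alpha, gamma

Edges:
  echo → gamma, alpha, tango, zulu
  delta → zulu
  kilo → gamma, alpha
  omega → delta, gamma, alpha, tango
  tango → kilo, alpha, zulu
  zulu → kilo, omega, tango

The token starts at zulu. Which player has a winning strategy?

Adam

A0 = {alpha, gamma}
A1: add {kilo} — kilo (Adam): all of {gamma, alpha} already in.
A2 = A1; e.g. echo (Adam) can still go to tango. Fixed point.
zulu never enters the attractor, so Adam can avoid the target forever.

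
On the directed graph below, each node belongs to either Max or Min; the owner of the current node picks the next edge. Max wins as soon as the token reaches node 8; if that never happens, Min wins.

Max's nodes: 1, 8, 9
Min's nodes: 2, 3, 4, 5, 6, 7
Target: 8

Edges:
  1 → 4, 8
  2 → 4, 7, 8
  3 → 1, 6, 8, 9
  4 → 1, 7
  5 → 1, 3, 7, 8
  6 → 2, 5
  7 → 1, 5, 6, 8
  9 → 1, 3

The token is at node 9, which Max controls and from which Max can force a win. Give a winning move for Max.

A0 = {8}
A1: add {1} — 1 (Max) has 1→8.
A2: add {9} — 9 (Max) has 9→1.
A3 = A2; e.g. 2 (Min) can still go to 4. Fixed point.
From 9, successor 1 is in the attractor (rank 1); the other successor 3 is not.

1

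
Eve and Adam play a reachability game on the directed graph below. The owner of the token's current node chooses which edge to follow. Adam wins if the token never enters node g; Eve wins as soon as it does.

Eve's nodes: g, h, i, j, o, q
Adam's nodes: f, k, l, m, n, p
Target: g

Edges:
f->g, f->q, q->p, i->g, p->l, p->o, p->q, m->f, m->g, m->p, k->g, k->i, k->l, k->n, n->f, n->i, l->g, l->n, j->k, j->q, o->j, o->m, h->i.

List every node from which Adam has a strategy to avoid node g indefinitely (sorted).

A0 = {g}
A1: add {i} — i (Eve) has i→g.
A2: add {h} — h (Eve) has h→i.
A3 = A2; e.g. f (Adam) can still go to q. Fixed point.
Eve's attractor = {g, h, i}; Adam avoids the target exactly from the complement.

f, j, k, l, m, n, o, p, q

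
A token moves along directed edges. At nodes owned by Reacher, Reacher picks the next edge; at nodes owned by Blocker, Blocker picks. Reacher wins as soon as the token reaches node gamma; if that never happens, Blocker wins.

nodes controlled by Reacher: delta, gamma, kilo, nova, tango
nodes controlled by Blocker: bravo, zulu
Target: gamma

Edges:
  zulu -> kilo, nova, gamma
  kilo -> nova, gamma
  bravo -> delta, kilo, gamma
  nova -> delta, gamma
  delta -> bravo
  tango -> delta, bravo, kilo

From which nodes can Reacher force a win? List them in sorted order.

A0 = {gamma}
A1: add {kilo, nova} — kilo (Reacher) has kilo→gamma; nova (Reacher) has nova→gamma.
A2: add {tango, zulu} — tango (Reacher) has tango→kilo; zulu (Blocker): all of {kilo, nova, gamma} already in.
A3 = A2; e.g. delta (Reacher) has no edge into A2. Fixed point.
Reacher's winning region = {gamma, kilo, nova, tango, zulu}.

gamma, kilo, nova, tango, zulu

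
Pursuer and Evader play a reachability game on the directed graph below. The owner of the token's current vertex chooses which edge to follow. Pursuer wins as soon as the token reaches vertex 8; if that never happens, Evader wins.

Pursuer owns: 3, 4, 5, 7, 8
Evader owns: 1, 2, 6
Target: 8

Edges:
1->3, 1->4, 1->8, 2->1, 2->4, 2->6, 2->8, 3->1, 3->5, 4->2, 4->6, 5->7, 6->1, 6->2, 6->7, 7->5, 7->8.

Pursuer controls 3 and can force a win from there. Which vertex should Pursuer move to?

A0 = {8}
A1: add {7} — 7 (Pursuer) has 7→8.
A2: add {5} — 5 (Pursuer) has 5→7.
A3: add {3} — 3 (Pursuer) has 3→5.
A4 = A3; e.g. 1 (Evader) can still go to 4. Fixed point.
From 3, successor 5 is in the attractor (rank 2); the other successor 1 is not.

5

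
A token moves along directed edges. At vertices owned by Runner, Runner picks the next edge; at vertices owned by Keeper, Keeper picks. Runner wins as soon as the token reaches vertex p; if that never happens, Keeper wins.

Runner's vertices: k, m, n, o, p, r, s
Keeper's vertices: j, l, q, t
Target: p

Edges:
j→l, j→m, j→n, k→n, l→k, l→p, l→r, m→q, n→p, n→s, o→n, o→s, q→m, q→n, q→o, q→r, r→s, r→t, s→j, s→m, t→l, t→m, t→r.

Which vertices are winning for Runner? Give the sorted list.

k, n, o, p

A0 = {p}
A1: add {n} — n (Runner) has n→p.
A2: add {k, o} — k (Runner) has k→n; o (Runner) has o→n.
A3 = A2; e.g. j (Keeper) can still go to l. Fixed point.
Runner's winning region = {k, n, o, p}.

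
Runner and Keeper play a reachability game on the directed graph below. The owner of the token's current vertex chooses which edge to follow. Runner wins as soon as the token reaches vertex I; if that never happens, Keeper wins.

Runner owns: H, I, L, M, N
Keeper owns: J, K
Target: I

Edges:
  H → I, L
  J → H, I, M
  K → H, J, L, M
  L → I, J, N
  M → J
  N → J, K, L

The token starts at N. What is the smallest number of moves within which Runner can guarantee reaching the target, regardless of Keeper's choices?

A0 = {I}
A1: add {H, L} — H (Runner) has H→I; L (Runner) has L→I.
A2: add {N} — N (Runner) has N→L.
A3 = A2; e.g. J (Keeper) can still go to M. Fixed point.
N enters the attractor at level 2, so Runner can force the target in 2 moves from there.

2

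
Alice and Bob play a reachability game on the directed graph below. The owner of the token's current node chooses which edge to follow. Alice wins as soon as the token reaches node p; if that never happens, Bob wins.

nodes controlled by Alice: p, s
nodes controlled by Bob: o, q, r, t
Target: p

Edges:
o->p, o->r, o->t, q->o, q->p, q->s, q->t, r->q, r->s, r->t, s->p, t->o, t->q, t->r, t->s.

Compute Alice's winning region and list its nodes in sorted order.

p, s

A0 = {p}
A1: add {s} — s (Alice) has s→p.
A2 = A1; e.g. o (Bob) can still go to r. Fixed point.
Alice's winning region = {p, s}.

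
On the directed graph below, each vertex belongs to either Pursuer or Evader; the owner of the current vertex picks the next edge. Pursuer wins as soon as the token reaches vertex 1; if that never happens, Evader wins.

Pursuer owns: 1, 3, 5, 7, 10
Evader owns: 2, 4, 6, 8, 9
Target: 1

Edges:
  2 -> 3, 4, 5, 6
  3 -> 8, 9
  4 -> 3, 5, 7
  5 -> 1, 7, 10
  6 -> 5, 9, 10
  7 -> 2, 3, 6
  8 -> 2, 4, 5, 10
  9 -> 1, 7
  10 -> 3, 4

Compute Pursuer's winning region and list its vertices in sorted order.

1, 5

A0 = {1}
A1: add {5} — 5 (Pursuer) has 5→1.
A2 = A1; e.g. 2 (Evader) can still go to 3. Fixed point.
Pursuer's winning region = {1, 5}.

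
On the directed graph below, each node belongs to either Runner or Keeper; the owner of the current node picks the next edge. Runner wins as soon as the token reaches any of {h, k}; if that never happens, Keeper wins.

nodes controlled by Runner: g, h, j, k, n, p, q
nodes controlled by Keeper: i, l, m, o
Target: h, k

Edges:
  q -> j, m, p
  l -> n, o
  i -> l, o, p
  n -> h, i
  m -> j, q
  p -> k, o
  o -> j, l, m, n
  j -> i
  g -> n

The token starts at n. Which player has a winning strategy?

A0 = {h, k}
A1: add {n, p} — n (Runner) has n→h; p (Runner) has p→k.
n ∈ A1, so Runner can force the target.

Runner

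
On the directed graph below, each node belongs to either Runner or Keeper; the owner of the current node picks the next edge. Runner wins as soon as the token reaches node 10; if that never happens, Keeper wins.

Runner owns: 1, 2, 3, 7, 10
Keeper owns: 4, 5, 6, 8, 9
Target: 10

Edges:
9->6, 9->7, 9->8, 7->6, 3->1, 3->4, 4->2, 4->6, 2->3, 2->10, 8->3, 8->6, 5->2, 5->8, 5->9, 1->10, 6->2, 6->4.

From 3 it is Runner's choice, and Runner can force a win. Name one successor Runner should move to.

A0 = {10}
A1: add {1, 2} — 1 (Runner) has 1→10; 2 (Runner) has 2→10.
A2: add {3} — 3 (Runner) has 3→1.
A3 = A2; e.g. 4 (Keeper) can still go to 6. Fixed point.
From 3, successor 1 is in the attractor (rank 1); the other successor 4 is not.

1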